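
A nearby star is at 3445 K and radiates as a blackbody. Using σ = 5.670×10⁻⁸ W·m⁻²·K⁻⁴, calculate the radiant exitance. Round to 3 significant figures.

Stefan–Boltzmann: I = σT⁴ = 5.670×10⁻⁸ × (3445)⁴ = 7.99×10⁶ W/m².

I ≈ 7.99×10⁶ W/m²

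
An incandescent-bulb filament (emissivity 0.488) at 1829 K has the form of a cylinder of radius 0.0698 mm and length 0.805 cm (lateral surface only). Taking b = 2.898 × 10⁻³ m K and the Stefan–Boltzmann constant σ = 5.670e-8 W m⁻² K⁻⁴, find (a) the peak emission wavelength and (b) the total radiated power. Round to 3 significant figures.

(a) λ_max = b/T = 2.898×10⁻³/1829 = 1.584×10⁻⁶ m = 1.58 μm.
Lateral area A = 2πrL = 2π×6.98×10⁻⁵×8.05×10⁻³ = 3.53046×10⁻⁶ m².
(b) P = εσAT⁴ = 0.488×5.670×10⁻⁸×3.53046×10⁻⁶×(1829)⁴ = 1.09 W.

λ_max ≈ 1.58 μm; P ≈ 1.09 W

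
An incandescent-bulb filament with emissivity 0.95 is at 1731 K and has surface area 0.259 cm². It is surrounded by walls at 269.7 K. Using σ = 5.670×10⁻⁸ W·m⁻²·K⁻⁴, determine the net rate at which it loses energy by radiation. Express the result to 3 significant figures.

Net loss ≈ 12.5 W

Area A = 0.259 cm² = 2.59×10⁻⁵ m².
Net radiated power P_net = εσA(T⁴ − T₀⁴) = 0.95×5.670×10⁻⁸×2.59×10⁻⁵×(1731⁴ − 269.7⁴).
T⁴ − T₀⁴ = 8.97818×10¹² − 5.29083×10⁹ = 8.97289×10¹² K⁴, so P_net = 12.5 W.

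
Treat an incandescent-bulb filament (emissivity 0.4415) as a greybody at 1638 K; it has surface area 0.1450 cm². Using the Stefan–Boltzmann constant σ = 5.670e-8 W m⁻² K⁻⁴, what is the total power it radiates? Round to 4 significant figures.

Area A = 0.1450 cm² = 1.450×10⁻⁵ m².
P = εσAT⁴ = 0.4415 × 5.670×10⁻⁸ × 1.450×10⁻⁵ × (1638)⁴ = 2.613 W.

P ≈ 2.613 W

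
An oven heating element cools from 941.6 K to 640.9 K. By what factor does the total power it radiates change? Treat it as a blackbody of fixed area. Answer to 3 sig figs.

P₂/P₁ ≈ 0.215

P ∝ T⁴, so P₂/P₁ = (T₂/T₁)⁴ = (640.9/941.6)⁴ = (0.680650)⁴ = 0.215.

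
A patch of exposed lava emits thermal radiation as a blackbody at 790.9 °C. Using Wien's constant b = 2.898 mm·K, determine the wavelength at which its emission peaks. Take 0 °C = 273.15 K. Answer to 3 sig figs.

T = 790.9 °C + 273.15 = 1064.05 K.
Wien's displacement law: λ_max = b/T = (2.898×10⁻³ m·K)/(1064.05 K) = 2.724×10⁻⁶ m.
That is 2.72 μm, in the infrared range.

λ_max ≈ 2.72 μm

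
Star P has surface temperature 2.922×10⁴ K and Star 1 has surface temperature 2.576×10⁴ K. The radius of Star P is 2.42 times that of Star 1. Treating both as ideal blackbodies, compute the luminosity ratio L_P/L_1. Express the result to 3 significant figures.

L_P/L_1 ≈ 9.70

L ∝ R²T⁴, so L_P/L_1 = (R_P/R_1)²(T_P/T_1)⁴ = (2.42)² × (2.922×10⁴/2.576×10⁴)⁴ = 5.8564 × 1.65553 = 9.70.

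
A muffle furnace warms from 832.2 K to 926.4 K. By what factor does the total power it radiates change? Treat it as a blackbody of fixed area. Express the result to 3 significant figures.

P₂/P₁ ≈ 1.54

P ∝ T⁴, so P₂/P₁ = (T₂/T₁)⁴ = (926.4/832.2)⁴ = (1.11319)⁴ = 1.54.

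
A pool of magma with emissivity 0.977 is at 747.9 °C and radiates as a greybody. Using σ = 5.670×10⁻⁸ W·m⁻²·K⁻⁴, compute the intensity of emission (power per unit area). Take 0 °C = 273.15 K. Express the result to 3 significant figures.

T = 747.9 °C + 273.15 = 1021.05 K.
Stefan–Boltzmann: I = εσT⁴ = 0.977 × 5.670×10⁻⁸ × (1021.05)⁴ = 6.02×10⁴ W/m².

I ≈ 6.02×10⁴ W/m²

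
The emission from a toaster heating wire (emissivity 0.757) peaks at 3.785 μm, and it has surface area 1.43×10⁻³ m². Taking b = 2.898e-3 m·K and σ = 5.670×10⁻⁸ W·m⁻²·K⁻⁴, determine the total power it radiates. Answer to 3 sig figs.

Wien's law: T = b/λ_max = 2.898×10⁻³/3.785×10⁻⁶ = 765.654 K.
Area A = 1.43×10⁻³ m².
Then P = εσAT⁴ = 0.757×5.670×10⁻⁸×1.43×10⁻³×(765.654)⁴ = 21.1 W.

P ≈ 21.1 W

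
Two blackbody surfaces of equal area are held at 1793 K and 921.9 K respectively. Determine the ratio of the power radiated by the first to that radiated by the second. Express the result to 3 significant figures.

P₁/P₂ ≈ 14.3

With equal areas, P₁/P₂ = (T₁/T₂)⁴ = (1793/921.9)⁴ = 14.3.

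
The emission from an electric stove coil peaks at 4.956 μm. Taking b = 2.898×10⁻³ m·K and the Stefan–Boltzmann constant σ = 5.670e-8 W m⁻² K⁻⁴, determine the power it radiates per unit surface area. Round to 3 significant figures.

Wien's law: T = b/λ_max = 2.898×10⁻³/4.956×10⁻⁶ = 584.746 K.
Then I = σT⁴ = 5.670×10⁻⁸×(584.746)⁴ = 6.63×10³ W/m².

I ≈ 6.63×10³ W/m²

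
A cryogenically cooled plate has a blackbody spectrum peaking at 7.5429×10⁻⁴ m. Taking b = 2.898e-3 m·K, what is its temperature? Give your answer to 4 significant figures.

Wien's law gives T = b/λ_max = (2.898×10⁻³ m·K)/(7.5429×10⁻⁴ m) = 3.842 K.

T ≈ 3.842 K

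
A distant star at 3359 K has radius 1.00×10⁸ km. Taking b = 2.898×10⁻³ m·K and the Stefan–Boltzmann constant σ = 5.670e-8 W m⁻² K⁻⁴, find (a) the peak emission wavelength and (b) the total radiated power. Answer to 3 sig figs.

(a) λ_max = b/T = 2.898×10⁻³/3359 = 8.628×10⁻⁷ m = 0.863 μm.
Surface area A = 4πR² = 4π(1.00×10¹¹ m)² = 1.25664×10²³ m².
(b) P = σAT⁴ = 5.670×10⁻⁸×1.25664×10²³×(3359)⁴ = 9.07×10²⁹ W.

λ_max ≈ 0.863 μm; P ≈ 9.07×10²⁹ W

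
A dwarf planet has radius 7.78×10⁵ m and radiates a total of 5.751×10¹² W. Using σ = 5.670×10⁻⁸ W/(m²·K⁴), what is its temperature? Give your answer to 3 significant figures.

T ≈ 60.4 K

Surface area A = 4πR² = 4π(7.78×10⁵ m)² = 7.60622×10¹² m².
P = σAT⁴ ⇒ T = (P/(σA))^(1/4) = (5.751×10¹²/(5.670×10⁻⁸×7.60622×10¹²))^(1/4) = 60.4 K.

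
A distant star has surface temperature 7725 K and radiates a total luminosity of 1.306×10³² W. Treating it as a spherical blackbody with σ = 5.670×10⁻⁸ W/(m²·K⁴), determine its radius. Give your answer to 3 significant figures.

R ≈ 2.27×10¹¹ m

L = 4πR²σT⁴ ⇒ R = √(L/(4πσT⁴)).
σT⁴ = 2.01919×10⁸ W/m², so R = √(1.306×10³²/(4π×2.01919×10⁸)) = 2.27×10¹¹ m.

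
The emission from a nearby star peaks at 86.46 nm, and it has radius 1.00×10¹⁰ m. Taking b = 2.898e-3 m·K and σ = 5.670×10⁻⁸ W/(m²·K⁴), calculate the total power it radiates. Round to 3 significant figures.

Wien's law: T = b/λ_max = 2.898×10⁻³/8.646×10⁻⁸ = 33518.4 K.
Surface area A = 4πR² = 4π(1.00×10¹⁰ m)² = 1.25664×10²¹ m².
Then P = σAT⁴ = 5.670×10⁻⁸×1.25664×10²¹×(33518.4)⁴ = 8.99×10³¹ W.

P ≈ 8.99×10³¹ W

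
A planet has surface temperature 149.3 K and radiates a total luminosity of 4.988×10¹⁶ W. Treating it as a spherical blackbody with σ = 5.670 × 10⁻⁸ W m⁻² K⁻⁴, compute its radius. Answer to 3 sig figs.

L = 4πR²σT⁴ ⇒ R = √(L/(4πσT⁴)).
σT⁴ = 28.1723 W/m², so R = √(4.988×10¹⁶/(4π×28.1723)) = 1.19×10⁷ m.

R ≈ 1.19×10⁷ m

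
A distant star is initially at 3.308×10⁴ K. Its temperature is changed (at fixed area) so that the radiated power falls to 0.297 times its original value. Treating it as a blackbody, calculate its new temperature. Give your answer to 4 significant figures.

T₂ ≈ 2.442×10⁴ K

P ∝ T⁴, so T₂/T₁ = (P₂/P₁)^(1/4) = (0.297)^(1/4) = 0.738226.
T₂ = 3.308×10⁴ × 0.738226 = 2.442×10⁴ K.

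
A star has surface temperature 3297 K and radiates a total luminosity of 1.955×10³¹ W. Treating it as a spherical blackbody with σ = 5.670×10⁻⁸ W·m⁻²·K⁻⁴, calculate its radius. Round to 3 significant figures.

L = 4πR²σT⁴ ⇒ R = √(L/(4πσT⁴)).
σT⁴ = 6.69975×10⁶ W/m², so R = √(1.955×10³¹/(4π×6.69975×10⁶)) = 4.82×10¹¹ m.

R ≈ 4.82×10¹¹ m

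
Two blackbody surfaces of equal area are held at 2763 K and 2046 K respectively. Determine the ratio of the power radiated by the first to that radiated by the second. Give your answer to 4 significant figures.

P₁/P₂ ≈ 3.326

With equal areas, P₁/P₂ = (T₁/T₂)⁴ = (2763/2046)⁴ = 3.326.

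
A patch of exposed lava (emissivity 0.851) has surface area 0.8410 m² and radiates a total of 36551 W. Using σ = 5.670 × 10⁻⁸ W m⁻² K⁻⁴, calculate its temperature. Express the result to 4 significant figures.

Area A = 0.8410 m².
P = εσAT⁴ ⇒ T = (P/(εσA))^(1/4) = (36551/(0.851×5.670×10⁻⁸×0.8410))^(1/4) = 974.2 K.

T ≈ 974.2 K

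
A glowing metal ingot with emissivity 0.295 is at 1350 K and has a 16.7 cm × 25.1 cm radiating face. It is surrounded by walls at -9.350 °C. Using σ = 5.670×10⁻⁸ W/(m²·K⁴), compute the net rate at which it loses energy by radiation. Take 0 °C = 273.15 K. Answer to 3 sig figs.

Surroundings: T = -9.350 °C + 273.15 = 263.800 K.
Area A = 0.167 × 0.251 = 0.041917 m².
Net radiated power P_net = εσA(T⁴ − T₀⁴) = 0.295×5.670×10⁻⁸×0.041917×(1350⁴ − 263.800⁴).
T⁴ − T₀⁴ = 3.32151×10¹² − 4.84283×10⁹ = 3.31667×10¹² K⁴, so P_net = 2.33×10³ W.

Net loss ≈ 2.33×10³ W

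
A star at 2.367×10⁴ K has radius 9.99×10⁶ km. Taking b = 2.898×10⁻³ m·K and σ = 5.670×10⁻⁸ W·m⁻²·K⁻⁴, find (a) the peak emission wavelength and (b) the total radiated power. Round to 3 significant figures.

(a) λ_max = b/T = 2.898×10⁻³/2.367×10⁴ = 1.224×10⁻⁷ m = 122 nm.
Surface area A = 4πR² = 4π(9.99×10⁹ m)² = 1.25413×10²¹ m².
(b) P = σAT⁴ = 5.670×10⁻⁸×1.25413×10²¹×(2.367×10⁴)⁴ = 2.23×10³¹ W.

λ_max ≈ 122 nm; P ≈ 2.23×10³¹ W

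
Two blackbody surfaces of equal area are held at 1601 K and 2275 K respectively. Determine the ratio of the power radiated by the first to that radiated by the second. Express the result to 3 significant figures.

With equal areas, P₁/P₂ = (T₁/T₂)⁴ = (1601/2275)⁴ = 0.245.

P₁/P₂ ≈ 0.245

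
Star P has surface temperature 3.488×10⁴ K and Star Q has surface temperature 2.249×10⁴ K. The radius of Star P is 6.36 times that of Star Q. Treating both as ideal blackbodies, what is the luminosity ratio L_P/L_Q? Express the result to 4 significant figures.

L_P/L_Q ≈ 234.0

L ∝ R²T⁴, so L_P/L_Q = (R_P/R_Q)²(T_P/T_Q)⁴ = (6.36)² × (3.488×10⁴/2.249×10⁴)⁴ = 40.4496 × 5.78560 = 234.0.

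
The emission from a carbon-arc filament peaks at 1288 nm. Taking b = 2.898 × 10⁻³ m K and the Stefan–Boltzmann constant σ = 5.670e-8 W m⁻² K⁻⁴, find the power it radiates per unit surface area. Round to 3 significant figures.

Wien's law: T = b/λ_max = 2.898×10⁻³/1.288×10⁻⁶ = 2250.00 K.
Then I = σT⁴ = 5.670×10⁻⁸×(2250.00)⁴ = 1.45×10⁶ W/m².

I ≈ 1.45×10⁶ W/m²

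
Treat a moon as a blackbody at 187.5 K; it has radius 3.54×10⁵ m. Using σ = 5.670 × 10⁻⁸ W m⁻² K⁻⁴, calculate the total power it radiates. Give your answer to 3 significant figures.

P ≈ 1.10×10¹⁴ W

Surface area A = 4πR² = 4π(3.54×10⁵ m)² = 1.57477×10¹² m².
P = σAT⁴ = 5.670×10⁻⁸ × 1.57477×10¹² × (187.5)⁴ = 1.10×10¹⁴ W.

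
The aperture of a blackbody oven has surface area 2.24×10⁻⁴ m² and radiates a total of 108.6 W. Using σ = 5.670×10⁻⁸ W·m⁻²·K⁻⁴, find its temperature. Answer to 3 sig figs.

Area A = 2.24×10⁻⁴ m².
P = σAT⁴ ⇒ T = (P/(σA))^(1/4) = (108.6/(5.670×10⁻⁸×2.24×10⁻⁴))^(1/4) = 1.71×10³ K.

T ≈ 1.71×10³ K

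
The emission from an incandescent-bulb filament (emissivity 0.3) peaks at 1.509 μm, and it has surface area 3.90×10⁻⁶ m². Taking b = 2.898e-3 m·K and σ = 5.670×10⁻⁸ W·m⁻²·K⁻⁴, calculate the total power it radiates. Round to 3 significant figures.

P ≈ 0.902 W

Wien's law: T = b/λ_max = 2.898×10⁻³/1.509×10⁻⁶ = 1920.48 K.
Area A = 3.90×10⁻⁶ m².
Then P = εσAT⁴ = 0.3×5.670×10⁻⁸×3.90×10⁻⁶×(1920.48)⁴ = 0.902 W.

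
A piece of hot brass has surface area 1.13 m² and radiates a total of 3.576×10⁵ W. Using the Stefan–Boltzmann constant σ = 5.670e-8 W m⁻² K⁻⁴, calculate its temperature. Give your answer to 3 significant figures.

T ≈ 1.54×10³ K

Area A = 1.13 m².
P = σAT⁴ ⇒ T = (P/(σA))^(1/4) = (3.576×10⁵/(5.670×10⁻⁸×1.13))^(1/4) = 1.54×10³ K.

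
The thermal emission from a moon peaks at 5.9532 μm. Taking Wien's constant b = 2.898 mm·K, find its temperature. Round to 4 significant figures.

T ≈ 486.8 K

Wien's law gives T = b/λ_max = (2.898×10⁻³ m·K)/(5.9532×10⁻⁶ m) = 486.8 K.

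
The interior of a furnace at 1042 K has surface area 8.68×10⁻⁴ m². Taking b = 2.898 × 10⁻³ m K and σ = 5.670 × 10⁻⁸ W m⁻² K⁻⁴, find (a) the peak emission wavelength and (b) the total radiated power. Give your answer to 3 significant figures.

λ_max ≈ 2.78 μm; P ≈ 58.0 W

(a) λ_max = b/T = 2.898×10⁻³/1042 = 2.781×10⁻⁶ m = 2.78 μm.
Area A = 8.68×10⁻⁴ m².
(b) P = σAT⁴ = 5.670×10⁻⁸×8.68×10⁻⁴×(1042)⁴ = 58.0 W.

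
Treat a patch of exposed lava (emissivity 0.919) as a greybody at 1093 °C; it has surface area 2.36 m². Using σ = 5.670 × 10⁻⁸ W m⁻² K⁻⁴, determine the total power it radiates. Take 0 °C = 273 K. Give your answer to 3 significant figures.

T = 1093 °C + 273 = 1366 K.
Area A = 2.36 m².
P = εσAT⁴ = 0.919 × 5.670×10⁻⁸ × 2.36 × (1366)⁴ = 4.28×10⁵ W.

P ≈ 4.28×10⁵ W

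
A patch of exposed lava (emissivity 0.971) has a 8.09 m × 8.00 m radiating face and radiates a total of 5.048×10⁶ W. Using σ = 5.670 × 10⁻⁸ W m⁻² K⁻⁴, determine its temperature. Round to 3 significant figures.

Area A = 8.09 × 8.00 = 64.72 m².
P = εσAT⁴ ⇒ T = (P/(εσA))^(1/4) = (5.048×10⁶/(0.971×5.670×10⁻⁸×64.72))^(1/4) = 1.09×10³ K.

T ≈ 1.09×10³ K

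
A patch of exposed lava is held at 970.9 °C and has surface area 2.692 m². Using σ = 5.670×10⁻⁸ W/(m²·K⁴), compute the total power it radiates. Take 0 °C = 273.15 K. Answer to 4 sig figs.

P ≈ 3.656×10⁵ W

T = 970.9 °C + 273.15 = 1244.05 K.
Area A = 2.692 m².
P = σAT⁴ = 5.670×10⁻⁸ × 2.692 × (1244.05)⁴ = 3.656×10⁵ W.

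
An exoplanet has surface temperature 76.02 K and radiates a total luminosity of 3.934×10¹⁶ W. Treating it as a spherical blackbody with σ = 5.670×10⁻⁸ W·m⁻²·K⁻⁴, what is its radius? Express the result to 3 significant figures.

L = 4πR²σT⁴ ⇒ R = √(L/(4πσT⁴)).
σT⁴ = 1.89363 W/m², so R = √(3.934×10¹⁶/(4π×1.89363)) = 4.07×10⁷ m.

R ≈ 4.07×10⁷ m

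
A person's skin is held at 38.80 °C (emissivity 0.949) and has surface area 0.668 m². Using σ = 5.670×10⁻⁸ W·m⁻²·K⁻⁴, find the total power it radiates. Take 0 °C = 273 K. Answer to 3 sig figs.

P ≈ 340 W

T = 38.80 °C + 273 = 311.80 K.
Area A = 0.668 m².
P = εσAT⁴ = 0.949 × 5.670×10⁻⁸ × 0.668 × (311.80)⁴ = 340 W.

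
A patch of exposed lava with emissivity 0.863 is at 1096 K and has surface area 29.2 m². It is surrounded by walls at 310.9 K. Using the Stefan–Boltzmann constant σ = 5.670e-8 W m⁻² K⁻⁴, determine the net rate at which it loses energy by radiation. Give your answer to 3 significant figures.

Area A = 29.2 m².
Net radiated power P_net = εσA(T⁴ − T₀⁴) = 0.863×5.670×10⁻⁸×29.2×(1096⁴ − 310.9⁴).
T⁴ − T₀⁴ = 1.44292×10¹² − 9.34293×10⁹ = 1.43358×10¹² K⁴, so P_net = 2.05×10⁶ W.

Net loss ≈ 2.05×10⁶ W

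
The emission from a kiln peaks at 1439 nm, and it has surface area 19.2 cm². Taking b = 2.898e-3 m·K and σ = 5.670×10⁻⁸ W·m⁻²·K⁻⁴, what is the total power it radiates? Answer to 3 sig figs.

Wien's law: T = b/λ_max = 2.898×10⁻³/1.439×10⁻⁶ = 2013.90 K.
Area A = 19.2 cm² = 1.92×10⁻³ m².
Then P = σAT⁴ = 5.670×10⁻⁸×1.92×10⁻³×(2013.90)⁴ = 1.79×10³ W.

P ≈ 1.79×10³ W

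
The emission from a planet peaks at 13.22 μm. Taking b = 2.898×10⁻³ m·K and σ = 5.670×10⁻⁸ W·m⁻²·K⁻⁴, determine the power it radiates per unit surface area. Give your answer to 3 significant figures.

Wien's law: T = b/λ_max = 2.898×10⁻³/1.322×10⁻⁵ = 219.213 K.
Then I = σT⁴ = 5.670×10⁻⁸×(219.213)⁴ = 131 W/m².

I ≈ 131 W/m²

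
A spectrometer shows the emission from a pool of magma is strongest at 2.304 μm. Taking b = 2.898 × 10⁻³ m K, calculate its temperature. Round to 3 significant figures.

T ≈ 1.26×10³ K

Wien's law gives T = b/λ_max = (2.898×10⁻³ m·K)/(2.304×10⁻⁶ m) = 1.26×10³ K.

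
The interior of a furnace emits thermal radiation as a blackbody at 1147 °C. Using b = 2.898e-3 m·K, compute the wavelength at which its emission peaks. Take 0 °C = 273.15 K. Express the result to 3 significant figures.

T = 1147 °C + 273.15 = 1420.15 K.
Wien's displacement law: λ_max = b/T = (2.898×10⁻³ m·K)/(1420.15 K) = 2.041×10⁻⁶ m.
That is 2.04 μm, in the infrared range.

λ_max ≈ 2.04 μm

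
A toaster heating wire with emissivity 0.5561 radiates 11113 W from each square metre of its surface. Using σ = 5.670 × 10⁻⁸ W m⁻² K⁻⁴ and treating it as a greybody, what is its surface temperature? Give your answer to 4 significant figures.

T ≈ 770.5 K

I = εσT⁴, so T = (I/εσ)^(1/4) = (11113/(0.5561×5.670×10⁻⁸))^(1/4) = 770.5 K.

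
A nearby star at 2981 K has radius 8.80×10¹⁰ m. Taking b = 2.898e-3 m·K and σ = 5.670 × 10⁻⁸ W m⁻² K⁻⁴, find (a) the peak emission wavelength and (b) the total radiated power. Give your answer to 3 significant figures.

(a) λ_max = b/T = 2.898×10⁻³/2981 = 9.722×10⁻⁷ m = 972 nm.
Surface area A = 4πR² = 4π(8.80×10¹⁰ m)² = 9.73140×10²² m².
(b) P = σAT⁴ = 5.670×10⁻⁸×9.73140×10²²×(2981)⁴ = 4.36×10²⁹ W.

λ_max ≈ 972 nm; P ≈ 4.36×10²⁹ W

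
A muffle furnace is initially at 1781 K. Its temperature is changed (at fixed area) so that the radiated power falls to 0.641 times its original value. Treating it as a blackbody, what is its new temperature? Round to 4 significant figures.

T₂ ≈ 1594 K

P ∝ T⁴, so T₂/T₁ = (P₂/P₁)^(1/4) = (0.641)^(1/4) = 0.894776.
T₂ = 1781 × 0.894776 = 1594 K.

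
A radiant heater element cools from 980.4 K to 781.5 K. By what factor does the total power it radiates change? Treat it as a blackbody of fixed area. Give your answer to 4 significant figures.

P₂/P₁ ≈ 0.4037

P ∝ T⁴, so P₂/P₁ = (T₂/T₁)⁴ = (781.5/980.4)⁴ = (0.797124)⁴ = 0.4037.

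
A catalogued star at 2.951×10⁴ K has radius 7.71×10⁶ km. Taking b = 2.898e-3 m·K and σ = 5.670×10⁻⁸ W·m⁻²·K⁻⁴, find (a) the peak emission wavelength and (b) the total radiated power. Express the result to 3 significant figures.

(a) λ_max = b/T = 2.898×10⁻³/2.951×10⁴ = 9.820×10⁻⁸ m = 98.2 nm.
Surface area A = 4πR² = 4π(7.71×10⁹ m)² = 7.46997×10²⁰ m².
(b) P = σAT⁴ = 5.670×10⁻⁸×7.46997×10²⁰×(2.951×10⁴)⁴ = 3.21×10³¹ W.

λ_max ≈ 98.2 nm; P ≈ 3.21×10³¹ W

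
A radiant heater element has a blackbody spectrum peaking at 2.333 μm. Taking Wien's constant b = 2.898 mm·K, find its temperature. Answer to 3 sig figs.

T ≈ 1.24×10³ K

Wien's law gives T = b/λ_max = (2.898×10⁻³ m·K)/(2.333×10⁻⁶ m) = 1.24×10³ K.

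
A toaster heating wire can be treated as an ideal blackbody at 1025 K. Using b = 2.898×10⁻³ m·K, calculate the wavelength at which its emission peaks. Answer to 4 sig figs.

λ_max ≈ 2.827 μm

Wien's displacement law: λ_max = b/T = (2.898×10⁻³ m·K)/(1025 K) = 2.8273×10⁻⁶ m.
That is 2.827 μm, in the infrared range.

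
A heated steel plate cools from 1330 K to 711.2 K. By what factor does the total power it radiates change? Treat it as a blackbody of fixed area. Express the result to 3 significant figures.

P ∝ T⁴, so P₂/P₁ = (T₂/T₁)⁴ = (711.2/1330)⁴ = (0.534737)⁴ = 0.0818.

P₂/P₁ ≈ 0.0818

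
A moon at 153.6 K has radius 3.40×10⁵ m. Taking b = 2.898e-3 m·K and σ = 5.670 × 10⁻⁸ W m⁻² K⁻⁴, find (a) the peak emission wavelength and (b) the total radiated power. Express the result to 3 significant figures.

(a) λ_max = b/T = 2.898×10⁻³/153.6 = 1.887×10⁻⁵ m = 18.9 μm.
Surface area A = 4πR² = 4π(3.40×10⁵ m)² = 1.45267×10¹² m².
(b) P = σAT⁴ = 5.670×10⁻⁸×1.45267×10¹²×(153.6)⁴ = 4.58×10¹³ W.

λ_max ≈ 18.9 μm; P ≈ 4.58×10¹³ W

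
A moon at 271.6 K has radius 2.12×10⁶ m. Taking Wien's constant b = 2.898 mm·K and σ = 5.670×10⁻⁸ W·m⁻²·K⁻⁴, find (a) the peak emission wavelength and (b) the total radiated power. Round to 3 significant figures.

(a) λ_max = b/T = 2.898×10⁻³/271.6 = 1.067×10⁻⁵ m = 10.7 μm.
Surface area A = 4πR² = 4π(2.12×10⁶ m)² = 5.64783×10¹³ m².
(b) P = σAT⁴ = 5.670×10⁻⁸×5.64783×10¹³×(271.6)⁴ = 1.74×10¹⁶ W.

λ_max ≈ 10.7 μm; P ≈ 1.74×10¹⁶ W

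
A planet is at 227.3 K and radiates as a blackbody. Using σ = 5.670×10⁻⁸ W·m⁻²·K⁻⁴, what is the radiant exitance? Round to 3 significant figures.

I ≈ 151 W/m²

Stefan–Boltzmann: I = σT⁴ = 5.670×10⁻⁸ × (227.3)⁴ = 151 W/m².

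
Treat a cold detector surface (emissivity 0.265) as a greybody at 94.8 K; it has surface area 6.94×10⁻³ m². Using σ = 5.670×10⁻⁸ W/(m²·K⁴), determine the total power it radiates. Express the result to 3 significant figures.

P ≈ 8.42×10⁻³ W

Area A = 6.94×10⁻³ m².
P = εσAT⁴ = 0.265 × 5.670×10⁻⁸ × 6.94×10⁻³ × (94.8)⁴ = 8.42×10⁻³ W.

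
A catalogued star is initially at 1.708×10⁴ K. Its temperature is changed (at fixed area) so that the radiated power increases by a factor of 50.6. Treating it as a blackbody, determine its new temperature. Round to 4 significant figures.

T₂ ≈ 4.555×10⁴ K

P ∝ T⁴, so T₂/T₁ = (P₂/P₁)^(1/4) = (50.6)^(1/4) = 2.66709.
T₂ = 1.708×10⁴ × 2.66709 = 4.555×10⁴ K.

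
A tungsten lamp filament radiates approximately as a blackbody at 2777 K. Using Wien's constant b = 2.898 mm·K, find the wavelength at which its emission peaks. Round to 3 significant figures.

Wien's displacement law: λ_max = b/T = (2.898×10⁻³ m·K)/(2777 K) = 1.044×10⁻⁶ m.
That is 1.04×10³ nm, in the infrared range.

λ_max ≈ 1.04×10³ nm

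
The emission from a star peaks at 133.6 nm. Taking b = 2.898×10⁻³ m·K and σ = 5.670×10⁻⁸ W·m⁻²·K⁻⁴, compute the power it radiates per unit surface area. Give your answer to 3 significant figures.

Wien's law: T = b/λ_max = 2.898×10⁻³/1.336×10⁻⁷ = 21691.6 K.
Then I = σT⁴ = 5.670×10⁻⁸×(21691.6)⁴ = 1.26×10¹⁰ W/m².

I ≈ 1.26×10¹⁰ W/m²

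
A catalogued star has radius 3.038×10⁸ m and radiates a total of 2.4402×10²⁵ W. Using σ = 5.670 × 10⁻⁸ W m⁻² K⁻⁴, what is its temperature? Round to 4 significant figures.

T ≈ 4389 K

Surface area A = 4πR² = 4π(3.038×10⁸ m)² = 1.15981×10¹⁸ m².
P = σAT⁴ ⇒ T = (P/(σA))^(1/4) = (2.4402×10²⁵/(5.670×10⁻⁸×1.15981×10¹⁸))^(1/4) = 4389 K.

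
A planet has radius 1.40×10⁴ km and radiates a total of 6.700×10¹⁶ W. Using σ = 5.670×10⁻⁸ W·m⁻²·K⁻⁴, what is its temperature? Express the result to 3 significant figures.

T ≈ 148 K

Surface area A = 4πR² = 4π(1.40×10⁷ m)² = 2.46301×10¹⁵ m².
P = σAT⁴ ⇒ T = (P/(σA))^(1/4) = (6.700×10¹⁶/(5.670×10⁻⁸×2.46301×10¹⁵))^(1/4) = 148 K.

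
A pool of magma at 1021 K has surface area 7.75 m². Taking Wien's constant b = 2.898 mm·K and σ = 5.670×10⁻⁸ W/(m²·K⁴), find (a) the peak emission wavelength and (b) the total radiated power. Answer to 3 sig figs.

(a) λ_max = b/T = 2.898×10⁻³/1021 = 2.838×10⁻⁶ m = 2.84×10³ nm.
Area A = 7.75 m².
(b) P = σAT⁴ = 5.670×10⁻⁸×7.75×(1021)⁴ = 4.78×10⁵ W.

λ_max ≈ 2.84×10³ nm; P ≈ 4.78×10⁵ W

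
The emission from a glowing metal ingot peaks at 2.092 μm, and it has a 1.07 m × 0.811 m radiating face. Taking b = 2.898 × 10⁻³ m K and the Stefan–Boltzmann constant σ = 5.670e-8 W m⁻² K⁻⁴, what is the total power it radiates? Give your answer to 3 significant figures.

Wien's law: T = b/λ_max = 2.898×10⁻³/2.092×10⁻⁶ = 1385.28 K.
Area A = 1.07 × 0.811 = 0.86777 m².
Then P = σAT⁴ = 5.670×10⁻⁸×0.86777×(1385.28)⁴ = 1.81×10⁵ W.

P ≈ 1.81×10⁵ W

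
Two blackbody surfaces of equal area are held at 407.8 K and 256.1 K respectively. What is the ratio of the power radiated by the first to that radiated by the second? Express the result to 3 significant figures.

P₁/P₂ ≈ 6.43

With equal areas, P₁/P₂ = (T₁/T₂)⁴ = (407.8/256.1)⁴ = 6.43.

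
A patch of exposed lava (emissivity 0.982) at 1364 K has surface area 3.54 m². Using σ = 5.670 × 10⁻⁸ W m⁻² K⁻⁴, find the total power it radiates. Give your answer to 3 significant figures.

Area A = 3.54 m².
P = εσAT⁴ = 0.982 × 5.670×10⁻⁸ × 3.54 × (1364)⁴ = 6.82×10⁵ W.

P ≈ 6.82×10⁵ W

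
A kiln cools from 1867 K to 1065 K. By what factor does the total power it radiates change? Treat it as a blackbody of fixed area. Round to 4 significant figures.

P₂/P₁ ≈ 0.1059

P ∝ T⁴, so P₂/P₁ = (T₂/T₁)⁴ = (1065/1867)⁴ = (0.570434)⁴ = 0.1059.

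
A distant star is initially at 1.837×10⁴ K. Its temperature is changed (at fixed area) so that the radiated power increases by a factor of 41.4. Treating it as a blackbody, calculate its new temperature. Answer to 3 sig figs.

P ∝ T⁴, so T₂/T₁ = (P₂/P₁)^(1/4) = (41.4)^(1/4) = 2.53659.
T₂ = 1.837×10⁴ × 2.53659 = 4.66×10⁴ K.

T₂ ≈ 4.66×10⁴ K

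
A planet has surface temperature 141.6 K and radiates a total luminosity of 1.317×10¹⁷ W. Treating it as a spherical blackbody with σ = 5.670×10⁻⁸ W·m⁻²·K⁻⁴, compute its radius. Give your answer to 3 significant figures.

L = 4πR²σT⁴ ⇒ R = √(L/(4πσT⁴)).
σT⁴ = 22.7948 W/m², so R = √(1.317×10¹⁷/(4π×22.7948)) = 2.14×10⁷ m.

R ≈ 2.14×10⁷ m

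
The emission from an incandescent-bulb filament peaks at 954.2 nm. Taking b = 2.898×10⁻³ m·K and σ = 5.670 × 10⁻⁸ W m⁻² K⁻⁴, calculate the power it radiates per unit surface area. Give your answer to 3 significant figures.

I ≈ 4.82×10⁶ W/m²

Wien's law: T = b/λ_max = 2.898×10⁻³/9.542×10⁻⁷ = 3037.10 K.
Then I = σT⁴ = 5.670×10⁻⁸×(3037.10)⁴ = 4.82×10⁶ W/m².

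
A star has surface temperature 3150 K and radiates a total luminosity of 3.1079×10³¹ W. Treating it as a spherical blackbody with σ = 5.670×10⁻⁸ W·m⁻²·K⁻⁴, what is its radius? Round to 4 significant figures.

L = 4πR²σT⁴ ⇒ R = √(L/(4πσT⁴)).
σT⁴ = 5.58246×10⁶ W/m², so R = √(3.1079×10³¹/(4π×5.58246×10⁶)) = 6.656×10¹¹ m.

R ≈ 6.656×10¹¹ m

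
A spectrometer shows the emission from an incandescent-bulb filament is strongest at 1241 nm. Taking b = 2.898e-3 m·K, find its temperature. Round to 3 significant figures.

T ≈ 2.34×10³ K

Wien's law gives T = b/λ_max = (2.898×10⁻³ m·K)/(1.241×10⁻⁶ m) = 2.34×10³ K.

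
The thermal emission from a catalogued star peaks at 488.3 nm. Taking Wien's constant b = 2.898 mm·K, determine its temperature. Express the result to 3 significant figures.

T ≈ 5.93×10³ K

Wien's law gives T = b/λ_max = (2.898×10⁻³ m·K)/(4.883×10⁻⁷ m) = 5.93×10³ K.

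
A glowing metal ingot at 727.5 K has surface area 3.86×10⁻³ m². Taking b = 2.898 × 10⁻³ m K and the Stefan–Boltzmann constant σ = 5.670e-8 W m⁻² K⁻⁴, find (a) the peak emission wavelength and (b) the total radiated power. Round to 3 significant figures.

(a) λ_max = b/T = 2.898×10⁻³/727.5 = 3.984×10⁻⁶ m = 3.98 μm.
Area A = 3.86×10⁻³ m².
(b) P = σAT⁴ = 5.670×10⁻⁸×3.86×10⁻³×(727.5)⁴ = 61.3 W.

λ_max ≈ 3.98 μm; P ≈ 61.3 W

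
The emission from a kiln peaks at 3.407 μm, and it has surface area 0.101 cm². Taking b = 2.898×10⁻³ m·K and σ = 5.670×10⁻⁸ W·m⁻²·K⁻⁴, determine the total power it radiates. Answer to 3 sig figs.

P ≈ 0.300 W

Wien's law: T = b/λ_max = 2.898×10⁻³/3.407×10⁻⁶ = 850.602 K.
Area A = 0.101 cm² = 1.01×10⁻⁵ m².
Then P = σAT⁴ = 5.670×10⁻⁸×1.01×10⁻⁵×(850.602)⁴ = 0.300 W.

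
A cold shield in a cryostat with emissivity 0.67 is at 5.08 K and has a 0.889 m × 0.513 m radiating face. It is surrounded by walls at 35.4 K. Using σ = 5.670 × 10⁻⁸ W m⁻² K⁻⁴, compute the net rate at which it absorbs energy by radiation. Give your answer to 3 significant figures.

Net gain ≈ 0.0272 W

Area A = 0.889 × 0.513 = 0.456057 m².
Net radiated power P_net = εσA(T⁴ − T₀⁴) = 0.67×5.670×10⁻⁸×0.456057×(5.08⁴ − 35.4⁴).
T⁴ − T₀⁴ = 665.970 − 1.57041×10⁶ = -1.56974×10⁶ K⁴, so P_net = -0.0272 W — negative, meaning a net gain of 0.0272 W.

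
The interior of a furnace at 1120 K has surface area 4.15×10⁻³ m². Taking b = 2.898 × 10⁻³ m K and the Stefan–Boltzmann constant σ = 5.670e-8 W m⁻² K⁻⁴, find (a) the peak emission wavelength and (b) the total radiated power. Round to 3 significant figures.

λ_max ≈ 2.59 μm; P ≈ 370 W

(a) λ_max = b/T = 2.898×10⁻³/1120 = 2.587×10⁻⁶ m = 2.59 μm.
Area A = 4.15×10⁻³ m².
(b) P = σAT⁴ = 5.670×10⁻⁸×4.15×10⁻³×(1120)⁴ = 370 W.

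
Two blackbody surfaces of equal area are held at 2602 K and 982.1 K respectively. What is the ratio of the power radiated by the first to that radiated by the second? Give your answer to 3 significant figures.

With equal areas, P₁/P₂ = (T₁/T₂)⁴ = (2602/982.1)⁴ = 49.3.

P₁/P₂ ≈ 49.3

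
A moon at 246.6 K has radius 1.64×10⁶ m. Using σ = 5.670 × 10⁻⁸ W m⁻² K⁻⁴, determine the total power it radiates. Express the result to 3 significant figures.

P ≈ 7.09×10¹⁵ W

Surface area A = 4πR² = 4π(1.64×10⁶ m)² = 3.37985×10¹³ m².
P = σAT⁴ = 5.670×10⁻⁸ × 3.37985×10¹³ × (246.6)⁴ = 7.09×10¹⁵ W.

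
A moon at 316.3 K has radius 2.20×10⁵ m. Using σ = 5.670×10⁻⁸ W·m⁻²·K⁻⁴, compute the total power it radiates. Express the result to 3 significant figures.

P ≈ 3.45×10¹⁴ W

Surface area A = 4πR² = 4π(2.20×10⁵ m)² = 6.08212×10¹¹ m².
P = σAT⁴ = 5.670×10⁻⁸ × 6.08212×10¹¹ × (316.3)⁴ = 3.45×10¹⁴ W.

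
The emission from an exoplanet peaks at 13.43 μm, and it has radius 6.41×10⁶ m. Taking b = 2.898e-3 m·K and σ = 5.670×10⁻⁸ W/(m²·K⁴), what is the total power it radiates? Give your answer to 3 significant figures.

P ≈ 6.35×10¹⁶ W

Wien's law: T = b/λ_max = 2.898×10⁻³/1.343×10⁻⁵ = 215.786 K.
Surface area A = 4πR² = 4π(6.41×10⁶ m)² = 5.16328×10¹⁴ m².
Then P = σAT⁴ = 5.670×10⁻⁸×5.16328×10¹⁴×(215.786)⁴ = 6.35×10¹⁶ W.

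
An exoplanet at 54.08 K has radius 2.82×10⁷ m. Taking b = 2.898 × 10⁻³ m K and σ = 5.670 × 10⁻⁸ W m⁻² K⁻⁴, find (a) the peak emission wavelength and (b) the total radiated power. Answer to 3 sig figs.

λ_max ≈ 53.6 μm; P ≈ 4.85×10¹⁵ W

(a) λ_max = b/T = 2.898×10⁻³/54.08 = 5.359×10⁻⁵ m = 53.6 μm.
Surface area A = 4πR² = 4π(2.82×10⁷ m)² = 9.99328×10¹⁵ m².
(b) P = σAT⁴ = 5.670×10⁻⁸×9.99328×10¹⁵×(54.08)⁴ = 4.85×10¹⁵ W.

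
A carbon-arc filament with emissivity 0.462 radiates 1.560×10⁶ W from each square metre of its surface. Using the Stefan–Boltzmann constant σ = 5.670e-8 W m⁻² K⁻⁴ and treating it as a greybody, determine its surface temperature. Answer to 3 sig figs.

T ≈ 2.78×10³ K

I = εσT⁴, so T = (I/εσ)^(1/4) = (1.560×10⁶/(0.462×5.670×10⁻⁸))^(1/4) = 2.78×10³ K.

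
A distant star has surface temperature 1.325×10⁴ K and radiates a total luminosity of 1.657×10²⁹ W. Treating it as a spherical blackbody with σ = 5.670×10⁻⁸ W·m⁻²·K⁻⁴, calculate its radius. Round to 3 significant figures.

R ≈ 2.75×10⁹ m

L = 4πR²σT⁴ ⇒ R = √(L/(4πσT⁴)).
σT⁴ = 1.74762×10⁹ W/m², so R = √(1.657×10²⁹/(4π×1.74762×10⁹)) = 2.75×10⁹ m.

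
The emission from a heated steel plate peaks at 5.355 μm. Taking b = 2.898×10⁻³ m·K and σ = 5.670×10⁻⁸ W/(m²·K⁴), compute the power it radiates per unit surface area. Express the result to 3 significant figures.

I ≈ 4.86×10³ W/m²

Wien's law: T = b/λ_max = 2.898×10⁻³/5.355×10⁻⁶ = 541.176 K.
Then I = σT⁴ = 5.670×10⁻⁸×(541.176)⁴ = 4.86×10³ W/m².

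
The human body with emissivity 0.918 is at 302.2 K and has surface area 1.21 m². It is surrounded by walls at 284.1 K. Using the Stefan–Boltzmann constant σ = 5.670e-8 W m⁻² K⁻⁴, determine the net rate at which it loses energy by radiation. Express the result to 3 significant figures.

Area A = 1.21 m².
Net radiated power P_net = εσA(T⁴ − T₀⁴) = 0.918×5.670×10⁻⁸×1.21×(302.2⁴ − 284.1⁴).
T⁴ − T₀⁴ = 8.34023×10⁹ − 6.51456×10⁹ = 1.82567×10⁹ K⁴, so P_net = 115 W.

Net loss ≈ 115 W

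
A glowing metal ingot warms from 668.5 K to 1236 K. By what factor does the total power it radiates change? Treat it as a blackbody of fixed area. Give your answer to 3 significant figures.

P₂/P₁ ≈ 11.7

P ∝ T⁴, so P₂/P₁ = (T₂/T₁)⁴ = (1236/668.5)⁴ = (1.84892)⁴ = 11.7.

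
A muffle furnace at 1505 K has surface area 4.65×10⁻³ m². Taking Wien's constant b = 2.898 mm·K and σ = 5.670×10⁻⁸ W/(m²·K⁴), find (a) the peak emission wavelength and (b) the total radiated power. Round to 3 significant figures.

(a) λ_max = b/T = 2.898×10⁻³/1505 = 1.926×10⁻⁶ m = 1.93×10³ nm.
Area A = 4.65×10⁻³ m².
(b) P = σAT⁴ = 5.670×10⁻⁸×4.65×10⁻³×(1505)⁴ = 1.35×10³ W.

λ_max ≈ 1.93×10³ nm; P ≈ 1.35×10³ W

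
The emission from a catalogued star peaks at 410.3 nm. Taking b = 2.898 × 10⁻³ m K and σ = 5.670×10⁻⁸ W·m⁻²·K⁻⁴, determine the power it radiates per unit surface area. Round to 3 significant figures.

I ≈ 1.41×10⁸ W/m²

Wien's law: T = b/λ_max = 2.898×10⁻³/4.103×10⁻⁷ = 7063.12 K.
Then I = σT⁴ = 5.670×10⁻⁸×(7063.12)⁴ = 1.41×10⁸ W/m².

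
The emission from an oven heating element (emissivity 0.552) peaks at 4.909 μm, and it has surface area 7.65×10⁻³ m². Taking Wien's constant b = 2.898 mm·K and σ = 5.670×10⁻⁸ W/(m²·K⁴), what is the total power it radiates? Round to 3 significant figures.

P ≈ 29.1 W

Wien's law: T = b/λ_max = 2.898×10⁻³/4.909×10⁻⁶ = 590.344 K.
Area A = 7.65×10⁻³ m².
Then P = εσAT⁴ = 0.552×5.670×10⁻⁸×7.65×10⁻³×(590.344)⁴ = 29.1 W.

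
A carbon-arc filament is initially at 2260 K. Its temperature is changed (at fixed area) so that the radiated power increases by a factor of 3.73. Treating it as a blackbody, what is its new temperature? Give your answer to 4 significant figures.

T₂ ≈ 3141 K

P ∝ T⁴, so T₂/T₁ = (P₂/P₁)^(1/4) = (3.73)^(1/4) = 1.38972.
T₂ = 2260 × 1.38972 = 3141 K.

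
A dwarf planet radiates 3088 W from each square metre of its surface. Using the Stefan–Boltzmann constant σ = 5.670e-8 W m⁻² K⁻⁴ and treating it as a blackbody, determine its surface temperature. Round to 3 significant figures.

T ≈ 483 K

I = σT⁴, so T = (I/σ)^(1/4) = (3088/(5.670×10⁻⁸))^(1/4) = 483 K.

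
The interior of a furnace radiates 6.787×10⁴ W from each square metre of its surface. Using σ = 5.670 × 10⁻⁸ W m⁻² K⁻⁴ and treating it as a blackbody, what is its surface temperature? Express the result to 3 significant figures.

I = σT⁴, so T = (I/σ)^(1/4) = (6.787×10⁴/(5.670×10⁻⁸))^(1/4) = 1.05×10³ K.

T ≈ 1.05×10³ K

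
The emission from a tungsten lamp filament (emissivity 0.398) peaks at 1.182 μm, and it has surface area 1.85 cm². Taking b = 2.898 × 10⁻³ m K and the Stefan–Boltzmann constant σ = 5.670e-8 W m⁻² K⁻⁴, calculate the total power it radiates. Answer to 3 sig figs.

Wien's law: T = b/λ_max = 2.898×10⁻³/1.182×10⁻⁶ = 2451.78 K.
Area A = 1.85 cm² = 1.85×10⁻⁴ m².
Then P = εσAT⁴ = 0.398×5.670×10⁻⁸×1.85×10⁻⁴×(2451.78)⁴ = 151 W.

P ≈ 151 W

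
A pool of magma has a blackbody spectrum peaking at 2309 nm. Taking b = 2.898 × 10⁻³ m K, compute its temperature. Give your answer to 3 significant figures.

T ≈ 1.26×10³ K

Wien's law gives T = b/λ_max = (2.898×10⁻³ m·K)/(2.309×10⁻⁶ m) = 1.26×10³ K.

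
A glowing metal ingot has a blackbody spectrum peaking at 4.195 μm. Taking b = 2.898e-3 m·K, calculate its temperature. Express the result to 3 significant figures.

Wien's law gives T = b/λ_max = (2.898×10⁻³ m·K)/(4.195×10⁻⁶ m) = 691 K.

T ≈ 691 K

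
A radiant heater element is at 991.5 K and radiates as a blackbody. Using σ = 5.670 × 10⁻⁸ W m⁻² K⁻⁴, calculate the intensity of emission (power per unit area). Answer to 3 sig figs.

Stefan–Boltzmann: I = σT⁴ = 5.670×10⁻⁸ × (991.5)⁴ = 5.48×10⁴ W/m².

I ≈ 5.48×10⁴ W/m²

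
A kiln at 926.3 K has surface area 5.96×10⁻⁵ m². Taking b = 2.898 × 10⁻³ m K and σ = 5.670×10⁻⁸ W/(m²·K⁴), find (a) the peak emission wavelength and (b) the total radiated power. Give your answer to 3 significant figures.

(a) λ_max = b/T = 2.898×10⁻³/926.3 = 3.129×10⁻⁶ m = 3.13 μm.
Area A = 5.96×10⁻⁵ m².
(b) P = σAT⁴ = 5.670×10⁻⁸×5.96×10⁻⁵×(926.3)⁴ = 2.49 W.

λ_max ≈ 3.13 μm; P ≈ 2.49 W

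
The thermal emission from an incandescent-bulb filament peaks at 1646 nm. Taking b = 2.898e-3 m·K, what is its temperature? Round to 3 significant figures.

Wien's law gives T = b/λ_max = (2.898×10⁻³ m·K)/(1.646×10⁻⁶ m) = 1.76×10³ K.

T ≈ 1.76×10³ K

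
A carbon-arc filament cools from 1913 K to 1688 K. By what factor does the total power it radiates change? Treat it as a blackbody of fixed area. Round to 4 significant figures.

P ∝ T⁴, so P₂/P₁ = (T₂/T₁)⁴ = (1688/1913)⁴ = (0.882384)⁴ = 0.6062.

P₂/P₁ ≈ 0.6062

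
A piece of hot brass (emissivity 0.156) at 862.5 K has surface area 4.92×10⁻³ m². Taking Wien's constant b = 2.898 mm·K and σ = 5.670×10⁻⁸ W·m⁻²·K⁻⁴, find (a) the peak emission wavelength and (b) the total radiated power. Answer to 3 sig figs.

(a) λ_max = b/T = 2.898×10⁻³/862.5 = 3.360×10⁻⁶ m = 3.36 μm.
Area A = 4.92×10⁻³ m².
(b) P = εσAT⁴ = 0.156×5.670×10⁻⁸×4.92×10⁻³×(862.5)⁴ = 24.1 W.

λ_max ≈ 3.36 μm; P ≈ 24.1 W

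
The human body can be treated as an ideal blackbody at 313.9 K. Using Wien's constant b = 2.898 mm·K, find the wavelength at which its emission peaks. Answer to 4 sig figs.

Wien's displacement law: λ_max = b/T = (2.898×10⁻³ m·K)/(313.9 K) = 9.2322×10⁻⁶ m.
That is 9.232 μm, in the infrared range.

λ_max ≈ 9.232 μm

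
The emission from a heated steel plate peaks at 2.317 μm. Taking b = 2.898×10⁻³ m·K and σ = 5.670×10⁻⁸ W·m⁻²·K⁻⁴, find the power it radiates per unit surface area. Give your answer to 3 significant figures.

I ≈ 1.39×10⁵ W/m²

Wien's law: T = b/λ_max = 2.898×10⁻³/2.317×10⁻⁶ = 1250.76 K.
Then I = σT⁴ = 5.670×10⁻⁸×(1250.76)⁴ = 1.39×10⁵ W/m².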